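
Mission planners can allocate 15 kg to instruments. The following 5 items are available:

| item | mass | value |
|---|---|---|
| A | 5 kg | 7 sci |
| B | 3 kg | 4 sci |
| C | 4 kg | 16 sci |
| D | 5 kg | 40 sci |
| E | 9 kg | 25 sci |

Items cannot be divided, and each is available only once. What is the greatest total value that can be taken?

65 sci

Check high-value combinations within 15 kg:
- D+E: mass 5+9=14, value 40+25=65
- A+C+D: mass 5+4+5=14, value 7+16+40=63
- B+C+D: mass 3+4+5=12, value 4+16+40=60
- C+D: mass 4+5=9, value 16+40=56
- A+B+D: mass 5+3+5=13, value 7+4+40=51
Best: 65 sci.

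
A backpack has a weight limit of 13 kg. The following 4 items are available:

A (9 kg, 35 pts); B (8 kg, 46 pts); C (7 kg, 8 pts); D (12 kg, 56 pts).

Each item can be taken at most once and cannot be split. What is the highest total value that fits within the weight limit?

56 pts

Check high-value combinations within 13 kg:
- D: weight 12, value 56
- B: weight 8, value 46
- A: weight 9, value 35
Best: 56 pts.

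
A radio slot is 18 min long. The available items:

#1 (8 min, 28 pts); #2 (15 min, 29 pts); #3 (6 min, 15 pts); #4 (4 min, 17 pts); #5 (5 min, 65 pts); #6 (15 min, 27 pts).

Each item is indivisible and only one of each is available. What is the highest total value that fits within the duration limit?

This is a 0/1 knapsack; check combinations near the capacity.
- #1+#4+#5: duration 8+4+5=17, value 28+17+65=110
- #3+#4+#5: duration 6+4+5=15, value 15+17+65=97
- #1+#5: duration 8+5=13, value 28+65=93
Best: 110 pts.

110 pts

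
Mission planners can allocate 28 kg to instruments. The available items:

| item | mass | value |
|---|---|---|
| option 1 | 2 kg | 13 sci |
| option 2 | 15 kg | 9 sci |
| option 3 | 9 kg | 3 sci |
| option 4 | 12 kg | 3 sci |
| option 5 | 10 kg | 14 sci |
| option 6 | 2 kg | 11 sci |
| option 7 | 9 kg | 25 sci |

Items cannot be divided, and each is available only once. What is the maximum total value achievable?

63 sci

Check high-value combinations within 28 kg:
- option 1+option 5+option 6+option 7: mass 2+10+2+9=23, value 13+14+11+25=63
- option 1+option 2+option 6+option 7: mass 2+15+2+9=28, value 13+9+11+25=58
- option 1+option 5+option 7: mass 2+10+9=21, value 13+14+25=52
Best: 63 sci.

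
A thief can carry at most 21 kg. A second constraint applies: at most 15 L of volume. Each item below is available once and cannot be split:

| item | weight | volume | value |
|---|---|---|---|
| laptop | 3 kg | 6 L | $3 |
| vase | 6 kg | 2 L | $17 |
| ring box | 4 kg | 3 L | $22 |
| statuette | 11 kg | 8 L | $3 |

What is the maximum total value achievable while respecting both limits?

$42

Feasible sets respecting both limits:
- laptop+vase+ring box: weight 13, volume 11, value 42
- vase+ring box+statuette: weight 21, volume 13, value 42
- vase+ring box: weight 10, volume 5, value 39
- laptop+ring box: weight 7, volume 9, value 25
Best: $42.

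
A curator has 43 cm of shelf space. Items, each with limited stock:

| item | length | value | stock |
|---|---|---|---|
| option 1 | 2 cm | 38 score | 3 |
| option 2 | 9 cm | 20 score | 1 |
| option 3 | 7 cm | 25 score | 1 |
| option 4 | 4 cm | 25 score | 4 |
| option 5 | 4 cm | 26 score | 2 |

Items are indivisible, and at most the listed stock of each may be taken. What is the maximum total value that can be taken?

291 score

Best selections within length 43 and stock limits:
- 3×option 1 + 1×option 3 + 4×option 4 + 2×option 5: length 37, value 291
- 3×option 1 + 1×option 2 + 4×option 4 + 2×option 5: length 39, value 286
Best: 291 score.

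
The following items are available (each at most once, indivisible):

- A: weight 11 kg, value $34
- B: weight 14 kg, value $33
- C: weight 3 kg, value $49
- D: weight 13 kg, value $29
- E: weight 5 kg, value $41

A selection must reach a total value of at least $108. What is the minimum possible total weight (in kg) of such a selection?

19

Subsets with value ≥ 108, sorted by total weight:
- A+C+E: weight 19, value 124
- C+D+E: weight 21, value 119
- B+C+E: weight 22, value 123
Minimum weight: 19 kg.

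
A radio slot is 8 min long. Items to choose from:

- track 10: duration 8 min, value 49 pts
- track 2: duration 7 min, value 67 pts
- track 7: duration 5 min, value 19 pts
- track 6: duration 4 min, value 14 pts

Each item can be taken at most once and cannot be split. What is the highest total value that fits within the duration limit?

67 pts

Check high-value combinations within 8 min:
- track 2: duration 7, value 67
- track 10: duration 8, value 49
- track 7: duration 5, value 19
Best: 67 pts.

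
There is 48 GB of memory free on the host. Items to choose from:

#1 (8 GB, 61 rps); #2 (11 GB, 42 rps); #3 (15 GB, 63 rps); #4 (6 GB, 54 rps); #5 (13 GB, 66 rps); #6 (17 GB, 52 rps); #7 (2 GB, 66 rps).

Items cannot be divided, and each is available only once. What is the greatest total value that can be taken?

310 rps

This is a 0/1 knapsack; check combinations near the capacity.
- #1+#3+#4+#5+#7: memory 8+15+6+13+2=44, value 61+63+54+66+66=310
- #1+#4+#5+#6+#7: memory 8+6+13+17+2=46, value 61+54+66+52+66=299
- #1+#3+#4+#6+#7: memory 8+15+6+17+2=48, value 61+63+54+52+66=296
Best: 310 rps.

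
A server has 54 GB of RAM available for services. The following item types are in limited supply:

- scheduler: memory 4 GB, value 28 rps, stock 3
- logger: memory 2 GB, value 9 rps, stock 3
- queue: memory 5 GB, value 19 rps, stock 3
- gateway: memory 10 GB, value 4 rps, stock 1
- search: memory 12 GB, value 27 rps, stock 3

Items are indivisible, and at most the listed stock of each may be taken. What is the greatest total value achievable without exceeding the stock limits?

204 rps

Top feasible selections:
- 3×scheduler + 1×logger + 3×queue + 2×search: memory 53, value 204
- 3×scheduler + 3×logger + 2×queue + 2×search: memory 52, value 203
- 3×scheduler + 3×logger + 3×queue + 1×search: memory 45, value 195
Best: 204 rps.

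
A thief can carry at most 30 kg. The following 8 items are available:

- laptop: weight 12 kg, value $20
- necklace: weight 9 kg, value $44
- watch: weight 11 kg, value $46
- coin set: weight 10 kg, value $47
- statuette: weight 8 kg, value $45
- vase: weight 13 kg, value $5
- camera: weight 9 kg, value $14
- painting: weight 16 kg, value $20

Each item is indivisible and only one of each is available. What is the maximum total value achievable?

$138

Check high-value combinations within 30 kg:
- watch+coin set+statuette: weight 11+10+8=29, value 46+47+45=138
- necklace+watch+coin set: weight 9+11+10=30, value 44+46+47=137
- necklace+coin set+statuette: weight 9+10+8=27, value 44+47+45=136
- necklace+watch+statuette: weight 9+11+8=28, value 44+46+45=135
- laptop+coin set+statuette: weight 12+10+8=30, value 20+47+45=112
Best: $138.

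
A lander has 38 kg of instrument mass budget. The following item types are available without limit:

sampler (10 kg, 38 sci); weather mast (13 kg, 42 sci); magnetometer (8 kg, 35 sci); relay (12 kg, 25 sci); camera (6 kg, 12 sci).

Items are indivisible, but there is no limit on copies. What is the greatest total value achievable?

Best value-per-unit is magnetometer at 35/8; filling with it alone gives 4×35 = 140.
Optimal mix: 4×magnetometer + 1×camera → mass 38, value 152.

152 sci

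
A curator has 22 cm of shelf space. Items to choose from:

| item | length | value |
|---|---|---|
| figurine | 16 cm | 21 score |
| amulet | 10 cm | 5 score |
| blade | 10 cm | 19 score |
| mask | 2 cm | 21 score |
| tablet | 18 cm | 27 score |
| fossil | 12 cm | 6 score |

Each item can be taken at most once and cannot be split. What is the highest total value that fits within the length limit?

48 score

Check high-value combinations within 22 cm:
- mask+tablet: length 2+18=20, value 21+27=48
- amulet+blade+mask: length 10+10+2=22, value 5+19+21=45
- figurine+mask: length 16+2=18, value 21+21=42
Best: 48 score.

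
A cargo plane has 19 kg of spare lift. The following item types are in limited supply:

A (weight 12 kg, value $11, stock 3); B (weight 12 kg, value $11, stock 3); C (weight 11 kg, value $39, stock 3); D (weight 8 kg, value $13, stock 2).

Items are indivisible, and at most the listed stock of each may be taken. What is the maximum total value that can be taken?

Top feasible selections:
- 1×C + 1×D: weight 19, value 52
- 1×C: weight 11, value 39
- 2×D: weight 16, value 26
Best: $52.

$52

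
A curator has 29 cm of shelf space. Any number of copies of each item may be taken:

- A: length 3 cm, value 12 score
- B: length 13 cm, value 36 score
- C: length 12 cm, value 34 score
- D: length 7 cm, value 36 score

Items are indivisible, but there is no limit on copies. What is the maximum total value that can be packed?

Best value-per-unit is D at 36/7, and filling with it alone uses length 4×7=28. No mix of the others beats 4×36 = 144.

144 score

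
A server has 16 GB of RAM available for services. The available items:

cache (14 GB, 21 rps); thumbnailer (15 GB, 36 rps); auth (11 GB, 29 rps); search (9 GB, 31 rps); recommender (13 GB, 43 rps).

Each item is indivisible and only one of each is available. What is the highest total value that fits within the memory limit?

43 rps

This is a 0/1 knapsack; check combinations near the capacity.
- recommender: memory 13, value 43
- thumbnailer: memory 15, value 36
- search: memory 9, value 31
- auth: memory 11, value 29
Best: 43 rps.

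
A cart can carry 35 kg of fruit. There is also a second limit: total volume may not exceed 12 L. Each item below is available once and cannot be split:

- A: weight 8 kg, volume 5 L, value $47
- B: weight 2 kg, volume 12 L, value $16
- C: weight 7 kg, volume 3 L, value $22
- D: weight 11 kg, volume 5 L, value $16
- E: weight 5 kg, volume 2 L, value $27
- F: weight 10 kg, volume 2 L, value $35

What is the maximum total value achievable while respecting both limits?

$131

Feasible sets respecting both limits:
- A+C+E+F: weight 30, volume 12, value 131
- A+E+F: weight 23, volume 9, value 109
- A+C+F: weight 25, volume 10, value 104
Best: $131.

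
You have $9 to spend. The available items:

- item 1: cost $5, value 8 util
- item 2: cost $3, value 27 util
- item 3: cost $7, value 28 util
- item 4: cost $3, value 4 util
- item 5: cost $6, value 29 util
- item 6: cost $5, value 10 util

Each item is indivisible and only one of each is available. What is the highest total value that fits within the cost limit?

56 util

Check high-value combinations within $9:
- item 2+item 5: cost 3+6=9, value 27+29=56
- item 2+item 6: cost 3+5=8, value 27+10=37
- item 1+item 2: cost 5+3=8, value 8+27=35
- item 4+item 5: cost 3+6=9, value 4+29=33
- item 2+item 4: cost 3+3=6, value 27+4=31
Best: 56 util.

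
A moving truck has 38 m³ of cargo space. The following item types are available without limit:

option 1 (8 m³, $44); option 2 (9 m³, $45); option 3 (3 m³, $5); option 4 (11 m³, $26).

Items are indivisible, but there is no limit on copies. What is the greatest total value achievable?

Best value-per-unit is option 1 at 44/8; filling with it alone gives 4×44 = 176.
Optimal mix: 4×option 1 + 2×option 3 → volume 38, value 186.

$186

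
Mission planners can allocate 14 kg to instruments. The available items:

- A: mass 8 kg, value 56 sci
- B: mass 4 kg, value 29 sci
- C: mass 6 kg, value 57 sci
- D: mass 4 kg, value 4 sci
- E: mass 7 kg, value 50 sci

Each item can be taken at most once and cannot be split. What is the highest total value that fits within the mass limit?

Check high-value combinations within 14 kg:
- A+C: mass 8+6=14, value 56+57=113
- C+E: mass 6+7=13, value 57+50=107
- B+C+D: mass 4+6+4=14, value 29+57+4=90
- B+C: mass 4+6=10, value 29+57=86
- A+B: mass 8+4=12, value 56+29=85
Best: 113 sci.

113 sci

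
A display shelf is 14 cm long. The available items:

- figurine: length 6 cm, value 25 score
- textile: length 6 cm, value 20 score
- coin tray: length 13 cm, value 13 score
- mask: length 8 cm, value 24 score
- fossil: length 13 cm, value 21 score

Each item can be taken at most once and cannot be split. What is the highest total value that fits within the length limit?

Check high-value combinations within 14 cm:
- figurine+mask: length 6+8=14, value 25+24=49
- figurine+textile: length 6+6=12, value 25+20=45
- textile+mask: length 6+8=14, value 20+24=44
Best: 49 score.

49 score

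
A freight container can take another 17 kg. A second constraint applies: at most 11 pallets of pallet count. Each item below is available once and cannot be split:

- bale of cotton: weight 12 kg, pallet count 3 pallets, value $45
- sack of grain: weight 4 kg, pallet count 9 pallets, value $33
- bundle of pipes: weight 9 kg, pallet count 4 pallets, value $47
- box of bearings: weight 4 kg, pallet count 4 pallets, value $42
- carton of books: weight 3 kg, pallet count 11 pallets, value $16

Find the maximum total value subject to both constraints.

Feasible sets respecting both limits:
- bundle of pipes+box of bearings: weight 13, pallet count 8, value 89
- bale of cotton+box of bearings: weight 16, pallet count 7, value 87
- bundle of pipes: weight 9, pallet count 4, value 47
- bale of cotton: weight 12, pallet count 3, value 45
Best: $89.

$89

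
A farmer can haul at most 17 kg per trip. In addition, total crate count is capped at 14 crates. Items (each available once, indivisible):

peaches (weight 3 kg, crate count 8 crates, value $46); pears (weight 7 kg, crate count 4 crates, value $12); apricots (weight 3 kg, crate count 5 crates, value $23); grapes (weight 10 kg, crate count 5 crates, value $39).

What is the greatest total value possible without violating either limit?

Feasible sets respecting both limits:
- peaches+grapes: weight 13, crate count 13, value 85
- peaches+apricots: weight 6, crate count 13, value 69
- apricots+grapes: weight 13, crate count 10, value 62
Best: $85.

$85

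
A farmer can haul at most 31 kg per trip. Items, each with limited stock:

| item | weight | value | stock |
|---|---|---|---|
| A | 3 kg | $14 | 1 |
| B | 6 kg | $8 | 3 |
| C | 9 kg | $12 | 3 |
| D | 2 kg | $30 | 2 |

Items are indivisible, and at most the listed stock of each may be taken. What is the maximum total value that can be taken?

$106

Top feasible selections:
- 1×A + 1×B + 2×C + 2×D: weight 31, value 106
- 1×A + 2×B + 1×C + 2×D: weight 28, value 102
- 1×A + 2×C + 2×D: weight 25, value 98
- 1×A + 3×B + 2×D: weight 25, value 98
Best: $106.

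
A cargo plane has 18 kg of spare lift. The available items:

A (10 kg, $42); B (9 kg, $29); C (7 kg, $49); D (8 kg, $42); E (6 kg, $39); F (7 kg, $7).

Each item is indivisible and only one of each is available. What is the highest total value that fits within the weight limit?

$91

Check high-value combinations within 18 kg:
- C+D: weight 7+8=15, value 49+42=91
- A+C: weight 10+7=17, value 42+49=91
- C+E: weight 7+6=13, value 49+39=88
- A+D: weight 10+8=18, value 42+42=84
Best: $91.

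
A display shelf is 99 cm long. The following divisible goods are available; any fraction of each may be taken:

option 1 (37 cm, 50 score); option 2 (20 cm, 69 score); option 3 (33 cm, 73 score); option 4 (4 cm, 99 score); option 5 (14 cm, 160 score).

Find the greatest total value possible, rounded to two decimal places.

Take in order of value per unit:
- option 4 (99/4 per unit): all 4 → value 99, running total 99.00
- option 5 (160/14 per unit): all 14 → value 160, running total 259.00
- option 2 (69/20 per unit): all 20 → value 69, running total 328.00
- option 3 (73/33 per unit): all 33 → value 73, running total 401.00
- option 1 (50/37 per unit): 28 of 37 → value 28×50/37 = 37.8378, running total 438.84
Total 438.84.

438.84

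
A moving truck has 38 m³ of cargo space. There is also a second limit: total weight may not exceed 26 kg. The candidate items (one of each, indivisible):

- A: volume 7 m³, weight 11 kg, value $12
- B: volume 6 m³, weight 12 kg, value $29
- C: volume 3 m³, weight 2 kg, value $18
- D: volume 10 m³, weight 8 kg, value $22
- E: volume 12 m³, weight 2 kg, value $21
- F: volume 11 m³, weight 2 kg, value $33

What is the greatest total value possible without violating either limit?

$102

Feasible sets respecting both limits:
- B+C+D+F: volume 30, weight 24, value 102
- B+C+E+F: volume 32, weight 18, value 101
- C+D+E+F: volume 36, weight 14, value 94
Best: $102.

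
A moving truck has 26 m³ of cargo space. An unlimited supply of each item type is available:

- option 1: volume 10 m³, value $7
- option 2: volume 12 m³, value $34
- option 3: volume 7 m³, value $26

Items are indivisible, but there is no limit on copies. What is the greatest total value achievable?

Best value-per-unit is option 3 at 26/7; filling with it alone gives 3×26 = 78.
Optimal mix: 1×option 2 + 2×option 3 → volume 26, value 86.

$86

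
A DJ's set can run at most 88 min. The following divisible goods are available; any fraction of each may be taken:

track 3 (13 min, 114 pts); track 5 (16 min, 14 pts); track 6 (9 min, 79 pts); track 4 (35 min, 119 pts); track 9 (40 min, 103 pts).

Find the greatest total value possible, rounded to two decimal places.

391.83

Take in order of value per unit:
- track 6 (79/9 per unit): all 9 → value 79, running total 79.00
- track 3 (114/13 per unit): all 13 → value 114, running total 193.00
- track 4 (119/35 per unit): all 35 → value 119, running total 312.00
- track 9 (103/40 per unit): 31 of 40 → value 31×103/40 = 79.8250, running total 391.83
Total 391.83.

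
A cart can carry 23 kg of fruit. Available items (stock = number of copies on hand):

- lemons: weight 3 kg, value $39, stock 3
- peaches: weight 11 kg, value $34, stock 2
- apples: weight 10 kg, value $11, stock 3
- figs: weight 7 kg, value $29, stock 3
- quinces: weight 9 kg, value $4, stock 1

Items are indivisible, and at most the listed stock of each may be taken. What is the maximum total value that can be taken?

$175

Top feasible selections:
- 3×lemons + 2×figs: weight 23, value 175
- 3×lemons + 1×peaches: weight 20, value 151
- 3×lemons + 1×figs: weight 16, value 146
- 2×lemons + 2×figs: weight 20, value 136
Best: $175.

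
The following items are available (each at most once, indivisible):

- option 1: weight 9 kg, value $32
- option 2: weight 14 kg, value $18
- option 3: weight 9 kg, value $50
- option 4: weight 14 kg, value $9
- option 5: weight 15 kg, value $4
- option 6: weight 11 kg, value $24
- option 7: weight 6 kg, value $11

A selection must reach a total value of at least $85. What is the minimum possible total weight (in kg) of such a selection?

24

Subsets with value ≥ 85, sorted by total weight:
- option 1+option 3+option 7: weight 24, value 93
- option 3+option 6+option 7: weight 26, value 85
Minimum weight: 24 kg.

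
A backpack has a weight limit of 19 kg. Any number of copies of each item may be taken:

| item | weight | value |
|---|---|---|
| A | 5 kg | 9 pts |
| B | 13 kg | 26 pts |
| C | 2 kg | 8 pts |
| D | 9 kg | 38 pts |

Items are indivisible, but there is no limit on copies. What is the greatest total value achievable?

Best value-per-unit is D at 38/9; filling with it alone gives 2×38 = 76.
Optimal mix: 5×C + 1×D → weight 19, value 78.

78 pts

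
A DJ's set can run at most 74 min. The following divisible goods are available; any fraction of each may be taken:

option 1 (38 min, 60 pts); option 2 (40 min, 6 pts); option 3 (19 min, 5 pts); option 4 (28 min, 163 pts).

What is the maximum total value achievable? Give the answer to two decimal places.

Take in order of value per unit:
- option 4 (163/28 per unit): all 28 → value 163, running total 163.00
- option 1 (60/38 per unit): all 38 → value 60, running total 223.00
- option 3 (5/19 per unit): 8 of 19 → value 8×5/19 = 2.1053, running total 225.11
Total 225.11.

225.11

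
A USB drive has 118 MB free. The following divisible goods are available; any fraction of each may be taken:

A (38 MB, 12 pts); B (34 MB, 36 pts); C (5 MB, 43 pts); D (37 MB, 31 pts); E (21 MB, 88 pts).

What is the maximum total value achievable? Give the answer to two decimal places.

204.63

Take in order of value per unit:
- C (43/5 per unit): all 5 → value 43, running total 43.00
- E (88/21 per unit): all 21 → value 88, running total 131.00
- B (36/34 per unit): all 34 → value 36, running total 167.00
- D (31/37 per unit): all 37 → value 31, running total 198.00
- A (12/38 per unit): 21 of 38 → value 21×12/38 = 6.6316, running total 204.63
Total 204.63.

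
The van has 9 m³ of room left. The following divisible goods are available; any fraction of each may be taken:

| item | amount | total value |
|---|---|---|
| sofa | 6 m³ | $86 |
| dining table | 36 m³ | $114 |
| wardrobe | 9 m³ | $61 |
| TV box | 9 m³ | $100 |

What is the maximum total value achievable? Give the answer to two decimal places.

119.33

Take in order of value per unit:
- sofa (86/6 per unit): all 6 → value 86, running total 86.00
- TV box (100/9 per unit): 3 of 9 → value 3×100/9 = 33.3333, running total 119.33
Total 119.33.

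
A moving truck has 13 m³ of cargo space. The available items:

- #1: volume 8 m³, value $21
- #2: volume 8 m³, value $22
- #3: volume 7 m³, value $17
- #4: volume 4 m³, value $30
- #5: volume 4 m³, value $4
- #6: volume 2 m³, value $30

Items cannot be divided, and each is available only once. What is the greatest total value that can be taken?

Check high-value combinations within 13 m³:
- #3+#4+#6: volume 7+4+2=13, value 17+30+30=77
- #4+#5+#6: volume 4+4+2=10, value 30+4+30=64
- #4+#6: volume 4+2=6, value 30+30=60
- #2+#6: volume 8+2=10, value 22+30=52
- #2+#4: volume 8+4=12, value 22+30=52
Best: $77.

$77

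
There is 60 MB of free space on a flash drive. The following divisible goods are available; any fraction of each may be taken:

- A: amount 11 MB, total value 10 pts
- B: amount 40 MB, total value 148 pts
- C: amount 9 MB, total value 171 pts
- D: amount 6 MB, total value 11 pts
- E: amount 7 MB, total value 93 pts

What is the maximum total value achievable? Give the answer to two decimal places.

Take in order of value per unit:
- C (171/9 per unit): all 9 → value 171, running total 171.00
- E (93/7 per unit): all 7 → value 93, running total 264.00
- B (148/40 per unit): all 40 → value 148, running total 412.00
- D (11/6 per unit): 4 of 6 → value 4×11/6 = 7.3333, running total 419.33
Total 419.33.

419.33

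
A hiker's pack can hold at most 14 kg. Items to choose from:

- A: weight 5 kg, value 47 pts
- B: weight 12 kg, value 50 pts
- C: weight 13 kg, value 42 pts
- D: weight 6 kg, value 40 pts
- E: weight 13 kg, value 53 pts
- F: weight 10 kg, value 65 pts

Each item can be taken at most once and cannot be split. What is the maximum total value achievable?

Check high-value combinations within 14 kg:
- A+D: weight 5+6=11, value 47+40=87
- F: weight 10, value 65
- E: weight 13, value 53
- B: weight 12, value 50
Best: 87 pts.

87 pts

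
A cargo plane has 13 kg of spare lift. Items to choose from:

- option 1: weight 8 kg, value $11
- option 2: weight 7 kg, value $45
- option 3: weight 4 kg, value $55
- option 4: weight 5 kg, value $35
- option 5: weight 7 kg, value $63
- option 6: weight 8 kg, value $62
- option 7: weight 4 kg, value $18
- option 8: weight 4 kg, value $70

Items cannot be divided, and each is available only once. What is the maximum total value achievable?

$160

Check high-value combinations within 13 kg:
- option 3+option 4+option 8: weight 4+5+4=13, value 55+35+70=160
- option 3+option 7+option 8: weight 4+4+4=12, value 55+18+70=143
- option 5+option 8: weight 7+4=11, value 63+70=133
- option 6+option 8: weight 8+4=12, value 62+70=132
- option 3+option 8: weight 4+4=8, value 55+70=125
Best: $160.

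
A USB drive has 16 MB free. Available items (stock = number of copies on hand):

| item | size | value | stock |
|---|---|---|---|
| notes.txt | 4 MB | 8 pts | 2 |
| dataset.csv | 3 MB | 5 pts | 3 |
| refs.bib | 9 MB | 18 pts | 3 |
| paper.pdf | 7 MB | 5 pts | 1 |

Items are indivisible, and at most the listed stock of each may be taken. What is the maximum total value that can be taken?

31 pts

Top feasible selections:
- 1×notes.txt + 1×dataset.csv + 1×refs.bib: size 16, value 31
- 2×dataset.csv + 1×refs.bib: size 15, value 28
- 1×notes.txt + 1×refs.bib: size 13, value 26
- 2×notes.txt + 2×dataset.csv: size 14, value 26
Best: 31 pts.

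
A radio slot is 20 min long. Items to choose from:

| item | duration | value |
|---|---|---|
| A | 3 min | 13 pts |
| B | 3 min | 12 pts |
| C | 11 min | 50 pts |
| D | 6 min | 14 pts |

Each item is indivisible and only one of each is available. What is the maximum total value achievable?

77 pts

Check high-value combinations within 20 min:
- A+C+D: duration 3+11+6=20, value 13+50+14=77
- B+C+D: duration 3+11+6=20, value 12+50+14=76
- A+B+C: duration 3+3+11=17, value 13+12+50=75
- C+D: duration 11+6=17, value 50+14=64
Best: 77 pts.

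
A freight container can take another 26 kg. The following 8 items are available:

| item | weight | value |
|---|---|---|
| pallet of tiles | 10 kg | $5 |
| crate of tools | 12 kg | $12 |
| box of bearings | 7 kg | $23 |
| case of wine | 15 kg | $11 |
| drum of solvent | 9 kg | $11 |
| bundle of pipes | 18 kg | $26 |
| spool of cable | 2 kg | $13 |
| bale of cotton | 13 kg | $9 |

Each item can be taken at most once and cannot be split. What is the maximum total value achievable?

$49

This is a 0/1 knapsack; check combinations near the capacity.
- box of bearings+bundle of pipes: weight 7+18=25, value 23+26=49
- crate of tools+box of bearings+spool of cable: weight 12+7+2=21, value 12+23+13=48
- box of bearings+drum of solvent+spool of cable: weight 7+9+2=18, value 23+11+13=47
- box of bearings+case of wine+spool of cable: weight 7+15+2=24, value 23+11+13=47
Best: $49.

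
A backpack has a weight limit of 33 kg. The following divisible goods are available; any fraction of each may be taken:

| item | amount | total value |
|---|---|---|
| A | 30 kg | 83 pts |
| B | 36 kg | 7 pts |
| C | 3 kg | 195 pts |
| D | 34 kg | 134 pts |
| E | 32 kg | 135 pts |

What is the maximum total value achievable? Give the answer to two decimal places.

Take in order of value per unit:
- C (195/3 per unit): all 3 → value 195, running total 195.00
- E (135/32 per unit): 30 of 32 → value 30×135/32 = 126.5625, running total 321.56
Total 321.56.

321.56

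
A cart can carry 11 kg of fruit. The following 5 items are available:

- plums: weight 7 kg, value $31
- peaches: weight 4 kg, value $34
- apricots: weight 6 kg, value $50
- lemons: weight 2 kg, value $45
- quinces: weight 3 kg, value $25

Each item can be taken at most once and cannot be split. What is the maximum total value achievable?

$120

Check high-value combinations within 11 kg:
- apricots+lemons+quinces: weight 6+2+3=11, value 50+45+25=120
- peaches+lemons+quinces: weight 4+2+3=9, value 34+45+25=104
- apricots+lemons: weight 6+2=8, value 50+45=95
- peaches+apricots: weight 4+6=10, value 34+50=84
- peaches+lemons: weight 4+2=6, value 34+45=79
Best: $120.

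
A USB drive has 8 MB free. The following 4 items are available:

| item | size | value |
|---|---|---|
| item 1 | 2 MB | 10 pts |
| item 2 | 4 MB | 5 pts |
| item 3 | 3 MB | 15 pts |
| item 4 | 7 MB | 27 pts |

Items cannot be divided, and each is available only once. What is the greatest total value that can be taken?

27 pts

Check high-value combinations within 8 MB:
- item 4: size 7, value 27
- item 1+item 3: size 2+3=5, value 10+15=25
- item 2+item 3: size 4+3=7, value 5+15=20
- item 3: size 3, value 15
- item 1+item 2: size 2+4=6, value 10+5=15
Best: 27 pts.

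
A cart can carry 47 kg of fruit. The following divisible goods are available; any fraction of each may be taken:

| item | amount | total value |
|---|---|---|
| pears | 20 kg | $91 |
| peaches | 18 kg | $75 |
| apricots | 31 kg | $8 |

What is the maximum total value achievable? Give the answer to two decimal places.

168.32

Take in order of value per unit:
- pears (91/20 per unit): all 20 → value 91, running total 91.00
- peaches (75/18 per unit): all 18 → value 75, running total 166.00
- apricots (8/31 per unit): 9 of 31 → value 9×8/31 = 2.3226, running total 168.32
Total 168.32.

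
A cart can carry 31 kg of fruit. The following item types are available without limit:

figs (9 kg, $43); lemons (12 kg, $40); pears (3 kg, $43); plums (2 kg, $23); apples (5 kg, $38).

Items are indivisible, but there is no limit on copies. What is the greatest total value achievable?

Best value-per-unit is pears at 43/3; filling with it alone gives 10×43 = 430.
Optimal mix: 9×pears + 2×plums → weight 31, value 433.

$433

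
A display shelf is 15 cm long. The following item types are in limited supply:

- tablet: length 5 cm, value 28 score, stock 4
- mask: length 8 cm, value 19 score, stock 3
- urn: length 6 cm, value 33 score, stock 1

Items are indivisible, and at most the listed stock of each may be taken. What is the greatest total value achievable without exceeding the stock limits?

Best selections within length 15 and stock limits:
- 3×tablet: length 15, value 84
- 1×tablet + 1×urn: length 11, value 61
- 2×tablet: length 10, value 56
Best: 84 score.

84 score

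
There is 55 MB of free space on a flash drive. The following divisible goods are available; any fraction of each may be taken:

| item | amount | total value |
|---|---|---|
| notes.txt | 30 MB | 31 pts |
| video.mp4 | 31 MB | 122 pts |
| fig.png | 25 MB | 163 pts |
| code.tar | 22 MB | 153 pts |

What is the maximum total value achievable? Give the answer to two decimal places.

Take in order of value per unit:
- code.tar (153/22 per unit): all 22 → value 153, running total 153.00
- fig.png (163/25 per unit): all 25 → value 163, running total 316.00
- video.mp4 (122/31 per unit): 8 of 31 → value 8×122/31 = 31.4839, running total 347.48
Total 347.48.

347.48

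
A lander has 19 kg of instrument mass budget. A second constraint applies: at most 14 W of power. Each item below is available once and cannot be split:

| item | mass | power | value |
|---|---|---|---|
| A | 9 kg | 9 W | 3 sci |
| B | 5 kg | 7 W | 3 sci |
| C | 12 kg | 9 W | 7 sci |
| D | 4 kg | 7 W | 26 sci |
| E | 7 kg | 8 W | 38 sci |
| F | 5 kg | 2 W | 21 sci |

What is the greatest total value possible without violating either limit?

59 sci

Feasible sets respecting both limits:
- E+F: mass 12, power 10, value 59
- D+F: mass 9, power 9, value 47
- E: mass 7, power 8, value 38
- B+D: mass 9, power 14, value 29
Best: 59 sci.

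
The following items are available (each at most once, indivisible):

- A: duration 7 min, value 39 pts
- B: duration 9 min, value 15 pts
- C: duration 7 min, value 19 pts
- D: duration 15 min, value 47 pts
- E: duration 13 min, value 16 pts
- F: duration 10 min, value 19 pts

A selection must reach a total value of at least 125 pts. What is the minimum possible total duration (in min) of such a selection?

48

Subsets with value ≥ 125, sorted by total duration:
- A+B+C+D+F: duration 48, value 139
- A+B+C+D+E: duration 51, value 136
Minimum duration: 48 min.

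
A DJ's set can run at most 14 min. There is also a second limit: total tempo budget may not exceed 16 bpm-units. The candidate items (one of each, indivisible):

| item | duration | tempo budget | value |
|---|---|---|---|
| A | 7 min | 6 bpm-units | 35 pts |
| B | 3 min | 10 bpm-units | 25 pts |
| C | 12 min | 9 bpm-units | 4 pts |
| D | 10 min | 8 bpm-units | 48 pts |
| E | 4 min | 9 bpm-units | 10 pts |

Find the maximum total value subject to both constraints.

60 pts

Feasible sets respecting both limits:
- A+B: duration 10, tempo budget 16, value 60
- D: duration 10, tempo budget 8, value 48
- A+E: duration 11, tempo budget 15, value 45
Best: 60 pts.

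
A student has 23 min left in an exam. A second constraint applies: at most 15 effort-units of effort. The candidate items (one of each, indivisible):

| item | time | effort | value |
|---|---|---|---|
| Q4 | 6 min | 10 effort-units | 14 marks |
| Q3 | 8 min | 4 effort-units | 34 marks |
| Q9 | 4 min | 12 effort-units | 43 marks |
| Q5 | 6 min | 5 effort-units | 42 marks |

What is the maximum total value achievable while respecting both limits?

Feasible sets respecting both limits:
- Q3+Q5: time 14, effort 9, value 76
- Q4+Q5: time 12, effort 15, value 56
- Q4+Q3: time 14, effort 14, value 48
- Q9: time 4, effort 12, value 43
Best: 76 marks.

76 marks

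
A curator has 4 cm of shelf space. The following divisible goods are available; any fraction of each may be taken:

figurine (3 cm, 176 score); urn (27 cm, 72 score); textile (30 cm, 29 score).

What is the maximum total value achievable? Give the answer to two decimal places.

178.67

Take in order of value per unit:
- figurine (176/3 per unit): all 3 → value 176, running total 176.00
- urn (72/27 per unit): 1 of 27 → value 1×72/27 = 2.6667, running total 178.67
Total 178.67.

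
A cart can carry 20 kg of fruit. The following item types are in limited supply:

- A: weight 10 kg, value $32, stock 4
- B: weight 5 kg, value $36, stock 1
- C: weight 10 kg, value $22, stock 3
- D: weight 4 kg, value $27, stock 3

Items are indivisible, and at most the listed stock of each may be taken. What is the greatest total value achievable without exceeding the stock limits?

Top feasible selections:
- 1×B + 3×D: weight 17, value 117
- 1×A + 1×B + 1×D: weight 19, value 95
- 1×B + 2×D: weight 13, value 90
- 1×A + 2×D: weight 18, value 86
Best: $117.

$117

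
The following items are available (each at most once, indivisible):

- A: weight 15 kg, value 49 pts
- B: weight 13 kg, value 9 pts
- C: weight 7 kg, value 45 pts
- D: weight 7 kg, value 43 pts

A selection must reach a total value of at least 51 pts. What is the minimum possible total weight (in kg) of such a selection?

Subsets with value ≥ 51, sorted by total weight:
- C+D: weight 14, value 88
- B+C: weight 20, value 54
- B+D: weight 20, value 52
Minimum weight: 14 kg.

14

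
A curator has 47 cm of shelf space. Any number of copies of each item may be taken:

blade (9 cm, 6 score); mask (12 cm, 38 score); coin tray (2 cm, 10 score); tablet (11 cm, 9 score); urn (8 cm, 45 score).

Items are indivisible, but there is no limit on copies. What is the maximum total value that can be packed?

Best value-per-unit is urn at 45/8; filling with it alone gives 5×45 = 225.
Optimal mix: 3×coin tray + 5×urn → length 46, value 255.

255 score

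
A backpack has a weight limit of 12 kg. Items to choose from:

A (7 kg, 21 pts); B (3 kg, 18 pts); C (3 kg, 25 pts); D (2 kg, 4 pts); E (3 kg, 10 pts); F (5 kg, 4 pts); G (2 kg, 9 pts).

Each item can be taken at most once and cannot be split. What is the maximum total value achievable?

This is a 0/1 knapsack; check combinations near the capacity.
- B+C+E+G: weight 3+3+3+2=11, value 18+25+10+9=62
- B+C+D+E: weight 3+3+2+3=11, value 18+25+4+10=57
- B+C+D+G: weight 3+3+2+2=10, value 18+25+4+9=56
- A+C+G: weight 7+3+2=12, value 21+25+9=55
- B+C+E: weight 3+3+3=9, value 18+25+10=53
Best: 62 pts.

62 pts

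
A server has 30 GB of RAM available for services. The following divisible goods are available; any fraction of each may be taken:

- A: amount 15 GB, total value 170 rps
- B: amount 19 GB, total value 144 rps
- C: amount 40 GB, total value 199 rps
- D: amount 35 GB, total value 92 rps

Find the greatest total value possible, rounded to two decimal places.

Take in order of value per unit:
- A (170/15 per unit): all 15 → value 170, running total 170.00
- B (144/19 per unit): 15 of 19 → value 15×144/19 = 113.6842, running total 283.68
Total 283.68.

283.68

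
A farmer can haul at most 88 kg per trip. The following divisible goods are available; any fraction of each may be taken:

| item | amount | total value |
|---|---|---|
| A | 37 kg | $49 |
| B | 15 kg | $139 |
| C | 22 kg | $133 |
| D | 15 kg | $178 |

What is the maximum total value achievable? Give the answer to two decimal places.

497.68

Take in order of value per unit:
- D (178/15 per unit): all 15 → value 178, running total 178.00
- B (139/15 per unit): all 15 → value 139, running total 317.00
- C (133/22 per unit): all 22 → value 133, running total 450.00
- A (49/37 per unit): 36 of 37 → value 36×49/37 = 47.6757, running total 497.68
Total 497.68.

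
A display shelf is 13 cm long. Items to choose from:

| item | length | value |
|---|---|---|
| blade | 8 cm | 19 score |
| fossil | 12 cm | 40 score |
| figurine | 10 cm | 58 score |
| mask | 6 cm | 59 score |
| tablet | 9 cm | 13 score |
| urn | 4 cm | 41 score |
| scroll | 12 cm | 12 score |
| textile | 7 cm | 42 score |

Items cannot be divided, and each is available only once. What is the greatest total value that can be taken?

101 score

Check high-value combinations within 13 cm:
- mask+textile: length 6+7=13, value 59+42=101
- mask+urn: length 6+4=10, value 59+41=100
- urn+textile: length 4+7=11, value 41+42=83
- blade+urn: length 8+4=12, value 19+41=60
- mask: length 6, value 59
Best: 101 score.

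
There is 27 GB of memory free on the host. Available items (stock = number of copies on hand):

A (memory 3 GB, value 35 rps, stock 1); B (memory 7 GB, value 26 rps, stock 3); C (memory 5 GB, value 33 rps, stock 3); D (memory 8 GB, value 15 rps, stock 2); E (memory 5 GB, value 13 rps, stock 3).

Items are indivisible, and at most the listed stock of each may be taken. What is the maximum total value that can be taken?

Best selections within memory 27 and stock limits:
- 1×A + 1×B + 3×C: memory 25, value 160
- 1×A + 2×B + 2×C: memory 27, value 153
Best: 160 rps.

160 rps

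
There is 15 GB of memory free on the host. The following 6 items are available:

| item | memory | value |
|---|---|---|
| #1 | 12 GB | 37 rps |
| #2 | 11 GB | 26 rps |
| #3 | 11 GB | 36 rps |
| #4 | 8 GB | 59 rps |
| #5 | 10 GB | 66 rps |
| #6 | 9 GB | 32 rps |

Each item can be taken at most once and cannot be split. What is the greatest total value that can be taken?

Check high-value combinations within 15 GB:
- #5: memory 10, value 66
- #4: memory 8, value 59
- #1: memory 12, value 37
- #3: memory 11, value 36
Best: 66 rps.

66 rps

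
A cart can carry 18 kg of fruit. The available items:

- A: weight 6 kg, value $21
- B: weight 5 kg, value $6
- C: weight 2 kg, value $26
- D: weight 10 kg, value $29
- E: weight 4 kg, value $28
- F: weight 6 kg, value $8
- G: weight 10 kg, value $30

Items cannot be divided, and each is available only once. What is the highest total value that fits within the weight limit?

This is a 0/1 knapsack; check combinations near the capacity.
- C+E+G: weight 2+4+10=16, value 26+28+30=84
- C+D+E: weight 2+10+4=16, value 26+29+28=83
- A+C+E+F: weight 6+2+4+6=18, value 21+26+28+8=83
- A+B+C+E: weight 6+5+2+4=17, value 21+6+26+28=81
- A+C+G: weight 6+2+10=18, value 21+26+30=77
Best: $84.

$84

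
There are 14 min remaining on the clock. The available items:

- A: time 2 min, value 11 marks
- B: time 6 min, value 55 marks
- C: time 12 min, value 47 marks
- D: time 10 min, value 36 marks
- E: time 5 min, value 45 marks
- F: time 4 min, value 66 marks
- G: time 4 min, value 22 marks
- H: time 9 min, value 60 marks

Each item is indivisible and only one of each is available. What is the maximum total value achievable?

Check high-value combinations within 14 min:
- B+F+G: time 6+4+4=14, value 55+66+22=143
- E+F+G: time 5+4+4=13, value 45+66+22=133
- A+B+F: time 2+6+4=12, value 11+55+66=132
- F+H: time 4+9=13, value 66+60=126
Best: 143 marks.

143 marks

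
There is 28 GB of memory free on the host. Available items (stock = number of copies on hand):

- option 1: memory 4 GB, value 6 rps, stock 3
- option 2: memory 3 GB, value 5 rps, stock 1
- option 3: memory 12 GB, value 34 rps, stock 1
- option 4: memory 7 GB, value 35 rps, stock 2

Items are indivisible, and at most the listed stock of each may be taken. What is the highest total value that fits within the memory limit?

Best selections within memory 28 and stock limits:
- 1×option 3 + 2×option 4: memory 26, value 104
- 3×option 1 + 2×option 4: memory 26, value 88
- 2×option 1 + 1×option 2 + 2×option 4: memory 25, value 87
Best: 104 rps.

104 rps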